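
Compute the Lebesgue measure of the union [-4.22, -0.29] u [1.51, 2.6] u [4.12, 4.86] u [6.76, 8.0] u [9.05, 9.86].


For pairwise disjoint intervals, m(union) = sum of lengths.
= (-0.29 - -4.22) + (2.6 - 1.51) + (4.86 - 4.12) + (8.0 - 6.76) + (9.86 - 9.05)
= 3.93 + 1.09 + 0.74 + 1.24 + 0.81
= 7.81


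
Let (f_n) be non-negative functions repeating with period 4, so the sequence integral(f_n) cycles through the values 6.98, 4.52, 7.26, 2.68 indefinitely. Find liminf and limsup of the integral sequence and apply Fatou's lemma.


The sequence (integral(f_n)) is periodic with period 4, repeating the values 6.98, 4.52, 7.26, 2.68 indefinitely.
Step 1: For a periodic sequence, every tail (a_m, a_(m+1), ...) contains all 4 period values infinitely often.
Step 2: Hence inf of every tail = min of the period values = min(6.98, 4.52, 7.26, 2.68) = 2.68.
        liminf_n integral(f_n) = sup over m of (inf of tail from m) = 2.68.
Step 3: Similarly sup of every tail = max of the period values = 7.26.
        limsup_n integral(f_n) = 7.26.
Step 4: Fatou's lemma: integral(liminf_n f_n) <= liminf_n integral(f_n) = 2.68.
        So the integral of the pointwise liminf is at most 2.68.


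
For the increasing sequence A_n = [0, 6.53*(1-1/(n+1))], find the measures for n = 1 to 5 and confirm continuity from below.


By continuity of measure from below: if A_n increases to A, then m(A_n) -> m(A).
Here A = [0, 6.53], so m(A) = 6.53
Step 1: a_1 = 6.53*(1 - 1/2) = 3.265, m(A_1) = 3.265
Step 2: a_2 = 6.53*(1 - 1/3) = 4.3533, m(A_2) = 4.3533
Step 3: a_3 = 6.53*(1 - 1/4) = 4.8975, m(A_3) = 4.8975
Step 4: a_4 = 6.53*(1 - 1/5) = 5.224, m(A_4) = 5.224
Step 5: a_5 = 6.53*(1 - 1/6) = 5.4417, m(A_5) = 5.4417
Limit: m(A_n) -> m([0,6.53]) = 6.53


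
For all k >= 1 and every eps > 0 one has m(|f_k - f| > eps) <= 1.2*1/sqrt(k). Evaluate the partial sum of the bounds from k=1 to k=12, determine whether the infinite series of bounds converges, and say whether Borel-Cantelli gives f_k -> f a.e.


Step 1: List the terms 1.2*1/sqrt(k) for k = 1 to 12:
  k=1: 1.2
  k=2: 0.848528
  k=3: 0.69282
  k=4: 0.6
  k=5: 0.536656
  k=6: 0.489898
  k=7: 0.453557
  k=8: 0.424264
  k=9: 0.4
  k=10: 0.379473
  k=11: 0.361814
  k=12: 0.34641
Step 2: Partial sum = 1.2 + 0.848528 + 0.69282 + 0.6 + 0.536656 + 0.489898 + 0.453557 + 0.424264 + 0.4 + 0.379473 + 0.361814 + 0.34641
     = 6.733421
Step 3: The full series sum_(k>=1) 1.2*1/sqrt(k) diverges (p-series with p = 1/2 <= 1; a nonzero constant multiple of a divergent series diverges).
Step 4: The (first) Borel-Cantelli lemma requires a summable sequence of measures, so it does not apply here;
        from this bound alone no conclusion about a.e. convergence can be drawn (convergence in measure still
        gives an a.e.-convergent subsequence, but not a.e. convergence of the whole sequence).
Conclusion: series diverges; Borel-Cantelli is inconclusive about a.e. convergence of f_k.


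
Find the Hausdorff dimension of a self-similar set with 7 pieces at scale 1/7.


For a self-similar set with N copies scaled by 1/r:
dim_H = log(N)/log(r) = log(7)/log(7)
= 1.94591/1.94591
= 1


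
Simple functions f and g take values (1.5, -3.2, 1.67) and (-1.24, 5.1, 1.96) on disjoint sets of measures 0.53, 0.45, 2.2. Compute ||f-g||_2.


Step 1: Compute differences f_i - g_i:
  1.5 - -1.24 = 2.74
  -3.2 - 5.1 = -8.3
  1.67 - 1.96 = -0.29
Step 2: Compute |diff|^2 * measure for each set:
  |2.74|^2 * 0.53 = 7.5076 * 0.53 = 3.979028
  |-8.3|^2 * 0.45 = 68.89 * 0.45 = 31.0005
  |-0.29|^2 * 2.2 = 0.0841 * 2.2 = 0.18502
Step 3: Sum = 35.164548
Step 4: ||f-g||_2 = (35.164548)^(1/2) = 5.92997


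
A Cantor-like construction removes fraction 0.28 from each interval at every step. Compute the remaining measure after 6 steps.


Step 1: At each step, fraction remaining = 1 - 0.28 = 0.72
Step 2: After 6 steps, measure = (0.72)^6
Step 3: Computing the power step by step:
  After step 1: 0.72
  After step 2: 0.5184
  After step 3: 0.373248
  After step 4: 0.268739
  After step 5: 0.193492
  ...
Result = 0.139314


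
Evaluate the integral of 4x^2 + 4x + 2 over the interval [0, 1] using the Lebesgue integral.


The Lebesgue integral of a Riemann-integrable function agrees with the Riemann integral.
Antiderivative F(x) = (4/3)x^3 + (4/2)x^2 + 2x
F(1) = (4/3)*1^3 + (4/2)*1^2 + 2*1
     = (4/3)*1 + (4/2)*1 + 2*1
     = 1.333333 + 2 + 2
     = 5.333333
F(0) = 0.0
Integral = F(1) - F(0) = 5.333333 - 0.0 = 5.333333


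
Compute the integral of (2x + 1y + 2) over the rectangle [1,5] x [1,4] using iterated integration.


By Fubini, integrate in x first, then y.
Step 1: Fix y, integrate over x in [1,5]:
  integral(2x + 1y + 2, x=1..5)
  = 2*(5^2 - 1^2)/2 + (1y + 2)*(5 - 1)
  = 24 + (1y + 2)*4
  = 24 + 4y + 8
  = 32 + 4y
Step 2: Integrate over y in [1,4]:
  integral(32 + 4y, y=1..4)
  = 32*3 + 4*(4^2 - 1^2)/2
  = 96 + 30
  = 126


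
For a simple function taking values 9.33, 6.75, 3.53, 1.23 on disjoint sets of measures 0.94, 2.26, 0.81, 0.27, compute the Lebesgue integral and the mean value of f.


Step 1: Integral = sum(value_i * measure_i)
= 9.33*0.94 + 6.75*2.26 + 3.53*0.81 + 1.23*0.27
= 8.7702 + 15.255 + 2.8593 + 0.3321
= 27.2166
Step 2: Total measure of domain = 0.94 + 2.26 + 0.81 + 0.27 = 4.28
Step 3: Average value = 27.2166 / 4.28 = 6.359019


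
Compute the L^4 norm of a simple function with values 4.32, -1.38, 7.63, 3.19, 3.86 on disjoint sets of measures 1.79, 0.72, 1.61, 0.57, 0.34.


Step 1: Compute |f_i|^4 for each value:
  |4.32|^4 = 348.285174
  |-1.38|^4 = 3.626739
  |7.63|^4 = 3389.207446
  |3.19|^4 = 103.553011
  |3.86|^4 = 221.99808
Step 2: Multiply by measures and sum:
  348.285174 * 1.79 = 623.430461
  3.626739 * 0.72 = 2.611252
  3389.207446 * 1.61 = 5456.623987
  103.553011 * 0.57 = 59.025216
  221.99808 * 0.34 = 75.479347
Sum = 623.430461 + 2.611252 + 5456.623987 + 59.025216 + 75.479347 = 6217.170264
Step 3: Take the p-th root:
||f||_4 = (6217.170264)^(1/4) = 8.879698


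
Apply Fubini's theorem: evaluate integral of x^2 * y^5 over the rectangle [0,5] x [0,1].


By Fubini's theorem, the double integral factors as a product of single integrals:
Step 1: integral_0^5 x^2 dx = [x^3/3] from 0 to 5
     = 5^3/3 = 41.666667
Step 2: integral_0^1 y^5 dy = [y^6/6] from 0 to 1
     = 1^6/6 = 0.166667
Step 3: Double integral = 41.666667 * 0.166667 = 6.944444


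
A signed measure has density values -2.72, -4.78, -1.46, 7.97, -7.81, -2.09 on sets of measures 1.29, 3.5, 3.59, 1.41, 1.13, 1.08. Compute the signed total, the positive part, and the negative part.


Step 1: Compute signed measure on each set:
  Set 1: -2.72 * 1.29 = -3.5088
  Set 2: -4.78 * 3.5 = -16.73
  Set 3: -1.46 * 3.59 = -5.2414
  Set 4: 7.97 * 1.41 = 11.2377
  Set 5: -7.81 * 1.13 = -8.8253
  Set 6: -2.09 * 1.08 = -2.2572
Step 2: Total signed measure = (-3.5088) + (-16.73) + (-5.2414) + (11.2377) + (-8.8253) + (-2.2572)
     = -25.325
Step 3: Positive part mu+(X) = sum of positive contributions = 11.2377
Step 4: Negative part mu-(X) = |sum of negative contributions| = 36.5627


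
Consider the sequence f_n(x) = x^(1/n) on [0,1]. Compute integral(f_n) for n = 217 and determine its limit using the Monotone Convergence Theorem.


At n = 217: f_217(x) = x^(1/217).
Step 1: integral(x^(1/217), 0, 1) = [x^(1/217+1) / (1/217+1)] from 0 to 1
     = 1 / (1/217 + 1) = 1 / ((217+1)/217) = 217/(217+1)
     = 217/218 = 0.995413
Step 2: As n -> infinity, f_n(x) = x^(1/n) -> 1 for x in (0,1], and f_n is increasing in n.
By MCT, lim_n integral(f_n) = integral(lim_n f_n) = integral(1, 0, 1) = 1.
Step 3: Verify convergence: 217/218 = 0.995413 -> 1


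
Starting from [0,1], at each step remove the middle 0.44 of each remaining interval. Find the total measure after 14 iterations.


Step 1: At each step, fraction remaining = 1 - 0.44 = 0.56
Step 2: After 14 steps, measure = (0.56)^14
Result = 2.982857e-04


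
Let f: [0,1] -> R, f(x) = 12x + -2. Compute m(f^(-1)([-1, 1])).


f^(-1)([-1, 1]) = {x : -1 <= 12x + -2 <= 1}
Solving: (-1 - -2)/12 <= x <= (1 - -2)/12
= [0.083333, 0.25]
Intersecting with [0,1]: [0.083333, 0.25]
Measure = 0.25 - 0.083333 = 0.166667


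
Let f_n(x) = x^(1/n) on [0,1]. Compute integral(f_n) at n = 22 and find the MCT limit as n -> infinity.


At n = 22: f_22(x) = x^(1/22).
Step 1: integral(x^(1/22), 0, 1) = [x^(1/22+1) / (1/22+1)] from 0 to 1
     = 1 / (1/22 + 1) = 1 / ((22+1)/22) = 22/(22+1)
     = 22/23 = 0.956522
Step 2: As n -> infinity, f_n(x) = x^(1/n) -> 1 for x in (0,1], and f_n is increasing in n.
By MCT, lim_n integral(f_n) = integral(lim_n f_n) = integral(1, 0, 1) = 1.
Step 3: Verify convergence: 22/23 = 0.956522 -> 1


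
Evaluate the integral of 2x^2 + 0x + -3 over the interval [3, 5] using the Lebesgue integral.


The Lebesgue integral of a Riemann-integrable function agrees with the Riemann integral.
Antiderivative F(x) = (2/3)x^3 + (0/2)x^2 + -3x
F(5) = (2/3)*5^3 + (0/2)*5^2 + -3*5
     = (2/3)*125 + (0/2)*25 + -3*5
     = 83.333333 + 0.0 + -15
     = 68.333333
F(3) = 9
Integral = F(5) - F(3) = 68.333333 - 9 = 59.333333


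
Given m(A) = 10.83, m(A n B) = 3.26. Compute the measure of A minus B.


m(A \ B) = m(A) - m(A n B)
= 10.83 - 3.26
= 7.57


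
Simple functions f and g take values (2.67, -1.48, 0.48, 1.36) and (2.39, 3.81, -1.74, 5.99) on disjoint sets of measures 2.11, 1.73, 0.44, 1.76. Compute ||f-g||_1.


Step 1: Compute differences f_i - g_i:
  2.67 - 2.39 = 0.28
  -1.48 - 3.81 = -5.29
  0.48 - -1.74 = 2.22
  1.36 - 5.99 = -4.63
Step 2: Compute |diff|^1 * measure for each set:
  |0.28|^1 * 2.11 = 0.28 * 2.11 = 0.5908
  |-5.29|^1 * 1.73 = 5.29 * 1.73 = 9.1517
  |2.22|^1 * 0.44 = 2.22 * 0.44 = 0.9768
  |-4.63|^1 * 1.76 = 4.63 * 1.76 = 8.1488
Step 3: Sum = 18.8681
Step 4: ||f-g||_1 = (18.8681)^(1/1) = 18.8681


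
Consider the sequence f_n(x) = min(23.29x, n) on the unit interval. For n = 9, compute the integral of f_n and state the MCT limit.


f(x) = 23.29x on [0,1]; f_n(x) = min(23.29x, n). At n = 9:
Step 1: f(x) reaches 9 at x = 9/23.29 = 0.386432
Step 2: integral(f_9) = integral(23.29x, 0, 0.386432) + integral(9, 0.386432, 1)
       = 23.29*0.386432^2/2 + 9*(1 - 0.386432)
       = 1.738944 + 5.522112
       = 7.261056
Step 3: As n -> infinity, f_n increases to f, so by MCT integral(f_n) -> integral(f) = 23.29/2 = 11.645.
Convergence: integral(f_9) = 7.261056 -> 11.645 as n -> infinity


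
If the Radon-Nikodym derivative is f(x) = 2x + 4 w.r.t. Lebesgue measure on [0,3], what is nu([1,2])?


nu(A) = integral_A (dnu/dmu) dmu = integral_1^2 (2x + 4) dx
Step 1: Antiderivative F(x) = (2/2)x^2 + 4x
Step 2: F(2) = (2/2)*2^2 + 4*2 = 4 + 8 = 12
Step 3: F(1) = (2/2)*1^2 + 4*1 = 1 + 4 = 5
Step 4: nu([1,2]) = F(2) - F(1) = 12 - 5 = 7


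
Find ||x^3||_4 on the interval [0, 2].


Step 1: ||f||_4 = (integral_0^2 |x^3|^4 dx)^(1/4)
     = (integral_0^2 x^12 dx)^(1/4)
Step 2: integral_0^2 x^12 dx = [x^13/(13)] from 0 to 2 = 2^13/13
     = 8192/13 = 630.153846
Step 3: ||f||_4 = (630.153846)^(1/4) = 5.010276


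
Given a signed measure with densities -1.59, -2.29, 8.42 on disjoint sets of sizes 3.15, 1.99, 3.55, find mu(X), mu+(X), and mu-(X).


Step 1: Compute signed measure on each set:
  Set 1: -1.59 * 3.15 = -5.0085
  Set 2: -2.29 * 1.99 = -4.5571
  Set 3: 8.42 * 3.55 = 29.891
Step 2: Total signed measure = (-5.0085) + (-4.5571) + (29.891)
     = 20.3254
Step 3: Positive part mu+(X) = sum of positive contributions = 29.891
Step 4: Negative part mu-(X) = |sum of negative contributions| = 9.5656


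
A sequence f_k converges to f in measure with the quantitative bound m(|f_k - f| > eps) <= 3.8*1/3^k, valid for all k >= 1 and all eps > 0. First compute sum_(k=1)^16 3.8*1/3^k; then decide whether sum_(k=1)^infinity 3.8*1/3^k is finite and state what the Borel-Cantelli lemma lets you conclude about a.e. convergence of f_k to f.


Step 1: List the terms 3.8*1/3^k for k = 1 to 16:
  k=1: 1.266667
  k=2: 0.422222
  k=3: 0.140741
  k=4: 0.046914
  k=5: 0.015638
  k=6: 0.005213
  k=7: 0.001738
  k=8: 5.791800e-04
  k=9: 1.930600e-04
  k=10: 6.435333e-05
  k=11: 2.145111e-05
  k=12: 7.150370e-06
  k=13: 2.383457e-06
  k=14: 7.944856e-07
  k=15: 2.648285e-07
  k=16: 8.827618e-08
Step 2: Partial sum = 1.266667 + 0.422222 + 0.140741 + 0.046914 + 0.015638 + 0.005213 + 0.001738 + 5.791800e-04 + 1.930600e-04 + 6.435333e-05 + 2.145111e-05 + 7.150370e-06 + 2.383457e-06 + 7.944856e-07 + 2.648285e-07 + 8.827618e-08
     = 1.9
Step 3: The full series sum_(k>=1) 3.8*1/3^k converges (geometric series with ratio 1/3 < 1; a constant multiple of a convergent series converges).
Step 4: Fix eps > 0. Since sum_k m(|f_k - f| > eps) < infinity, the Borel-Cantelli lemma gives
        m(limsup_k {|f_k - f| > eps}) = 0, i.e. for a.e. x, |f_k(x) - f(x)| <= eps for all large k.
        Applying this with eps = 1/j for j = 1, 2, ... and intersecting the countably many full-measure sets,
        for a.e. x we get limsup_k |f_k(x) - f(x)| <= 1/j for every j, hence f_k -> f almost everywhere.
Conclusion: series converges; Borel-Cantelli yields f_k -> f a.e.


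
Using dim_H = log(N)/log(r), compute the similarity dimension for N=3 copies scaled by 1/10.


For a self-similar set with N copies scaled by 1/r:
dim_H = log(N)/log(r) = log(3)/log(10)
= 1.098612/2.302585
= 0.477121


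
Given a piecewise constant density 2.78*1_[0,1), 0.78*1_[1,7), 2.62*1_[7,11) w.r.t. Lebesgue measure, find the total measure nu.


Integrate each piece of the Radon-Nikodym derivative:
Step 1: integral_0^1 2.78 dx = 2.78*(1-0) = 2.78*1 = 2.78
Step 2: integral_1^7 0.78 dx = 0.78*(7-1) = 0.78*6 = 4.68
Step 3: integral_7^11 2.62 dx = 2.62*(11-7) = 2.62*4 = 10.48
Total: 2.78 + 4.68 + 10.48 = 17.94


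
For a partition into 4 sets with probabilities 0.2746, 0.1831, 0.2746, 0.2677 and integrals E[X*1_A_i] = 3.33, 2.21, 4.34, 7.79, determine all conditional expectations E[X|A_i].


For each cell A_i: E[X|A_i] = E[X*1_A_i] / P(A_i)
Step 1: E[X|A_1] = 3.33 / 0.2746 = 12.12673
Step 2: E[X|A_2] = 2.21 / 0.1831 = 12.069907
Step 3: E[X|A_3] = 4.34 / 0.2746 = 15.804807
Step 4: E[X|A_4] = 7.79 / 0.2677 = 29.099739
Verification: E[X] = sum E[X*1_A_i] = 3.33 + 2.21 + 4.34 + 7.79 = 17.67


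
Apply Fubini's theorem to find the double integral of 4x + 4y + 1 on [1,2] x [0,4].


By Fubini, integrate in x first, then y.
Step 1: Fix y, integrate over x in [1,2]:
  integral(4x + 4y + 1, x=1..2)
  = 4*(2^2 - 1^2)/2 + (4y + 1)*(2 - 1)
  = 6 + (4y + 1)*1
  = 6 + 4y + 1
  = 7 + 4y
Step 2: Integrate over y in [0,4]:
  integral(7 + 4y, y=0..4)
  = 7*4 + 4*(4^2 - 0^2)/2
  = 28 + 32
  = 60


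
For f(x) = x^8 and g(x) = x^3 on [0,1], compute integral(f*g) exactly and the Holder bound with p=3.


Step 1: Exact integral of f*g = integral(x^11, 0, 1) = 1/12
     = 0.083333
Step 2: Holder bound with p=3, q=1.5:
  ||f||_p = (integral x^24 dx)^(1/3) = (1/25)^(1/3) = 0.341995
  ||g||_q = (integral x^4.5 dx)^(1/1.5) = (1/5.5)^(1/1.5) = 0.320941
Step 3: Holder bound = ||f||_p * ||g||_q = 0.341995 * 0.320941 = 0.10976
Verification: 0.083333 <= 0.10976 (Holder holds)


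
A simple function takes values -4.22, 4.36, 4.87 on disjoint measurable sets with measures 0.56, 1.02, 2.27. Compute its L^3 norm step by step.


Step 1: Compute |f_i|^3 for each value:
  |-4.22|^3 = 75.151448
  |4.36|^3 = 82.881856
  |4.87|^3 = 115.501303
Step 2: Multiply by measures and sum:
  75.151448 * 0.56 = 42.084811
  82.881856 * 1.02 = 84.539493
  115.501303 * 2.27 = 262.187958
Sum = 42.084811 + 84.539493 + 262.187958 = 388.812262
Step 3: Take the p-th root:
||f||_3 = (388.812262)^(1/3) = 7.298719


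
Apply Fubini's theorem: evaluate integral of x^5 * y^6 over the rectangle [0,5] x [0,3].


By Fubini's theorem, the double integral factors as a product of single integrals:
Step 1: integral_0^5 x^5 dx = [x^6/6] from 0 to 5
     = 5^6/6 = 2604.166667
Step 2: integral_0^3 y^6 dy = [y^7/7] from 0 to 3
     = 3^7/7 = 312.428571
Step 3: Double integral = 2604.166667 * 312.428571 = 813616.071429


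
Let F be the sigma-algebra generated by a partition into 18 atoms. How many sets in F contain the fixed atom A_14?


Each element of F is a union of some subset S of the 18 atoms.
The element contains A_14 iff A_14 is in S.
So we count subsets S of {A_1,...,A_18} with A_14 in S: choose freely among the other 17 atoms.
Count = 2^(18-1) = 2^17 = 131072.


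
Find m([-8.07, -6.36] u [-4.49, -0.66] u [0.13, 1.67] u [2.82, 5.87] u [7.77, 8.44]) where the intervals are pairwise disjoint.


For pairwise disjoint intervals, m(union) = sum of lengths.
= (-6.36 - -8.07) + (-0.66 - -4.49) + (1.67 - 0.13) + (5.87 - 2.82) + (8.44 - 7.77)
= 1.71 + 3.83 + 1.54 + 3.05 + 0.67
= 10.8


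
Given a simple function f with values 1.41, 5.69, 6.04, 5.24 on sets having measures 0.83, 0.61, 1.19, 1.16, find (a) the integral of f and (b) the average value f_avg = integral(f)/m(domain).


Step 1: Integral = sum(value_i * measure_i)
= 1.41*0.83 + 5.69*0.61 + 6.04*1.19 + 5.24*1.16
= 1.1703 + 3.4709 + 7.1876 + 6.0784
= 17.9072
Step 2: Total measure of domain = 0.83 + 0.61 + 1.19 + 1.16 = 3.79
Step 3: Average value = 17.9072 / 3.79 = 4.724855


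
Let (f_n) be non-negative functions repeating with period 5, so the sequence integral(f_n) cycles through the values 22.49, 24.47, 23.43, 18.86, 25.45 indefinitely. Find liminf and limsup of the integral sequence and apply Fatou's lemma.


The sequence (integral(f_n)) is periodic with period 5, repeating the values 22.49, 24.47, 23.43, 18.86, 25.45 indefinitely.
Step 1: For a periodic sequence, every tail (a_m, a_(m+1), ...) contains all 5 period values infinitely often.
Step 2: Hence inf of every tail = min of the period values = min(22.49, 24.47, 23.43, 18.86, 25.45) = 18.86.
        liminf_n integral(f_n) = sup over m of (inf of tail from m) = 18.86.
Step 3: Similarly sup of every tail = max of the period values = 25.45.
        limsup_n integral(f_n) = 25.45.
Step 4: Fatou's lemma: integral(liminf_n f_n) <= liminf_n integral(f_n) = 18.86.
        So the integral of the pointwise liminf is at most 18.86.


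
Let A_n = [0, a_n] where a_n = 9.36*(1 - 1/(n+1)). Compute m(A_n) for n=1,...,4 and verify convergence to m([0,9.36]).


By continuity of measure from below: if A_n increases to A, then m(A_n) -> m(A).
Here A = [0, 9.36], so m(A) = 9.36
Step 1: a_1 = 9.36*(1 - 1/2) = 4.68, m(A_1) = 4.68
Step 2: a_2 = 9.36*(1 - 1/3) = 6.24, m(A_2) = 6.24
Step 3: a_3 = 9.36*(1 - 1/4) = 7.02, m(A_3) = 7.02
Step 4: a_4 = 9.36*(1 - 1/5) = 7.488, m(A_4) = 7.488
Limit: m(A_n) -> m([0,9.36]) = 9.36


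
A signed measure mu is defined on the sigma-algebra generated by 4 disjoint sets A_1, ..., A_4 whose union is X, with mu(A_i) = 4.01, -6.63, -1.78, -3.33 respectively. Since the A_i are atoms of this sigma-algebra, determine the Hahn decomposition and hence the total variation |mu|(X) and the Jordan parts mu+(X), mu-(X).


Step 1: Every measurable set is a union of atoms (the cells / points), so a Hahn decomposition is
  obtained by grouping atoms by sign: P = union of atoms with mu > 0, N = union of the remaining atoms.
  Atoms in P (indices): 1;  atoms in N (indices): 2, 3, 4
  Positive values: 4.01
  Negative values: -6.63, -1.78, -3.33
Step 2: mu+(X) = mu(P) = sum of positive atom values = 4.01
Step 3: mu-(X) = -mu(N) = sum of |negative atom values| = 11.74
Step 4: |mu|(X) = mu+(X) + mu-(X) = 4.01 + 11.74 = 15.75


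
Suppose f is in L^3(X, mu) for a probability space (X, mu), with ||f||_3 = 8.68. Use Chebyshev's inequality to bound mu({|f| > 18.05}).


Chebyshev/Markov inequality: mu(|f| > eps) <= (||f||_p / eps)^p
Step 1: ||f||_3 / eps = 8.68 / 18.05 = 0.480886
Step 2: Raise to power p = 3:
  (0.480886)^3 = 0.111206
Step 3: Therefore mu(|f| > 18.05) <= 0.111206


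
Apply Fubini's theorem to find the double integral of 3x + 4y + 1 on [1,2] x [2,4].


By Fubini, integrate in x first, then y.
Step 1: Fix y, integrate over x in [1,2]:
  integral(3x + 4y + 1, x=1..2)
  = 3*(2^2 - 1^2)/2 + (4y + 1)*(2 - 1)
  = 4.5 + (4y + 1)*1
  = 4.5 + 4y + 1
  = 5.5 + 4y
Step 2: Integrate over y in [2,4]:
  integral(5.5 + 4y, y=2..4)
  = 5.5*2 + 4*(4^2 - 2^2)/2
  = 11 + 24
  = 35


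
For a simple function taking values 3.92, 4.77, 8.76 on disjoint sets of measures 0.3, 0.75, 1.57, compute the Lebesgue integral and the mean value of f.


Step 1: Integral = sum(value_i * measure_i)
= 3.92*0.3 + 4.77*0.75 + 8.76*1.57
= 1.176 + 3.5775 + 13.7532
= 18.5067
Step 2: Total measure of domain = 0.3 + 0.75 + 1.57 = 2.62
Step 3: Average value = 18.5067 / 2.62 = 7.063626


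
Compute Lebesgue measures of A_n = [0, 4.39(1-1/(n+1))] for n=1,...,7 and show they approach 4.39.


By continuity of measure from below: if A_n increases to A, then m(A_n) -> m(A).
Here A = [0, 4.39], so m(A) = 4.39
Step 1: a_1 = 4.39*(1 - 1/2) = 2.195, m(A_1) = 2.195
Step 2: a_2 = 4.39*(1 - 1/3) = 2.9267, m(A_2) = 2.9267
Step 3: a_3 = 4.39*(1 - 1/4) = 3.2925, m(A_3) = 3.2925
Step 4: a_4 = 4.39*(1 - 1/5) = 3.512, m(A_4) = 3.512
Step 5: a_5 = 4.39*(1 - 1/6) = 3.6583, m(A_5) = 3.6583
Step 6: a_6 = 4.39*(1 - 1/7) = 3.7629, m(A_6) = 3.7629
Step 7: a_7 = 4.39*(1 - 1/8) = 3.8412, m(A_7) = 3.8412
Limit: m(A_n) -> m([0,4.39]) = 4.39


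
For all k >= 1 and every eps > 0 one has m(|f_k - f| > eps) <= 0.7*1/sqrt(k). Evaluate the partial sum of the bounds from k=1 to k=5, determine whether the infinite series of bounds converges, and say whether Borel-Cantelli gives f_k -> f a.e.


Step 1: List the terms 0.7*1/sqrt(k) for k = 1 to 5:
  k=1: 0.7
  k=2: 0.494975
  k=3: 0.404145
  k=4: 0.35
  k=5: 0.31305
Step 2: Partial sum = 0.7 + 0.494975 + 0.404145 + 0.35 + 0.31305
     = 2.262169
Step 3: The full series sum_(k>=1) 0.7*1/sqrt(k) diverges (p-series with p = 1/2 <= 1; a nonzero constant multiple of a divergent series diverges).
Step 4: The (first) Borel-Cantelli lemma requires a summable sequence of measures, so it does not apply here;
        from this bound alone no conclusion about a.e. convergence can be drawn (convergence in measure still
        gives an a.e.-convergent subsequence, but not a.e. convergence of the whole sequence).
Conclusion: series diverges; Borel-Cantelli is inconclusive about a.e. convergence of f_k.


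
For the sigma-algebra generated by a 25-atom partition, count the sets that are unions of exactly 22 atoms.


Each element of F is a union of some subset of the 25 atoms.
Elements that are unions of exactly 22 atoms correspond to 22-element subsets of the 25 atoms.
Count = C(25, 22) = 25! / (22! * 3!) = 2300.


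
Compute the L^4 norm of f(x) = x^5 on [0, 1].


Step 1: ||f||_4 = (integral_0^1 |x^5|^4 dx)^(1/4)
     = (integral_0^1 x^20 dx)^(1/4)
Step 2: integral_0^1 x^20 dx = [x^21/(21)] from 0 to 1 = 1^21/21
     = 1/21 = 0.047619
Step 3: ||f||_4 = (0.047619)^(1/4) = 0.467138


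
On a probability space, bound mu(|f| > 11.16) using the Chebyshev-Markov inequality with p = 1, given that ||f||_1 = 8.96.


Chebyshev/Markov inequality: mu(|f| > eps) <= (||f||_p / eps)^p
Step 1: ||f||_1 / eps = 8.96 / 11.16 = 0.802867
Step 2: Raise to power p = 1:
  (0.802867)^1 = 0.802867
Step 3: Therefore mu(|f| > 11.16) <= 0.802867


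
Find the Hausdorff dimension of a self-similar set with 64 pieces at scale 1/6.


For a self-similar set with N copies scaled by 1/r:
dim_H = log(N)/log(r) = log(64)/log(6)
= 4.158883/1.791759
= 2.321117


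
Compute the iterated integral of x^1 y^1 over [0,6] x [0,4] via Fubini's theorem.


By Fubini's theorem, the double integral factors as a product of single integrals:
Step 1: integral_0^6 x^1 dx = [x^2/2] from 0 to 6
     = 6^2/2 = 18
Step 2: integral_0^4 y^1 dy = [y^2/2] from 0 to 4
     = 4^2/2 = 8
Step 3: Double integral = 18 * 8 = 144


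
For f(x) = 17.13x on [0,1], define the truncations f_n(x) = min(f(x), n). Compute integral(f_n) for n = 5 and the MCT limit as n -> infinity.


f(x) = 17.13x on [0,1]; f_n(x) = min(17.13x, n). At n = 5:
Step 1: f(x) reaches 5 at x = 5/17.13 = 0.291886
Step 2: integral(f_5) = integral(17.13x, 0, 0.291886) + integral(5, 0.291886, 1)
       = 17.13*0.291886^2/2 + 5*(1 - 0.291886)
       = 0.729714 + 3.540572
       = 4.270286
Step 3: As n -> infinity, f_n increases to f, so by MCT integral(f_n) -> integral(f) = 17.13/2 = 8.565.
Convergence: integral(f_5) = 4.270286 -> 8.565 as n -> infinity


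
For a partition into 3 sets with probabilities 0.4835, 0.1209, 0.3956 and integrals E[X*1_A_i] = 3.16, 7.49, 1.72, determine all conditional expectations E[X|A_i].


For each cell A_i: E[X|A_i] = E[X*1_A_i] / P(A_i)
Step 1: E[X|A_1] = 3.16 / 0.4835 = 6.535677
Step 2: E[X|A_2] = 7.49 / 0.1209 = 61.952026
Step 3: E[X|A_3] = 1.72 / 0.3956 = 4.347826
Verification: E[X] = sum E[X*1_A_i] = 3.16 + 7.49 + 1.72 = 12.37


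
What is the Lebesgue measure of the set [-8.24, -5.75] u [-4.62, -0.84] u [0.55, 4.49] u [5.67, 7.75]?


For pairwise disjoint intervals, m(union) = sum of lengths.
= (-5.75 - -8.24) + (-0.84 - -4.62) + (4.49 - 0.55) + (7.75 - 5.67)
= 2.49 + 3.78 + 3.94 + 2.08
= 12.29


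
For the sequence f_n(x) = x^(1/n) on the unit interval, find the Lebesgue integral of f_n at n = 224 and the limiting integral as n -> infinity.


At n = 224: f_224(x) = x^(1/224).
Step 1: integral(x^(1/224), 0, 1) = [x^(1/224+1) / (1/224+1)] from 0 to 1
     = 1 / (1/224 + 1) = 1 / ((224+1)/224) = 224/(224+1)
     = 224/225 = 0.995556
Step 2: As n -> infinity, f_n(x) = x^(1/n) -> 1 for x in (0,1], and f_n is increasing in n.
By MCT, lim_n integral(f_n) = integral(lim_n f_n) = integral(1, 0, 1) = 1.
Step 3: Verify convergence: 224/225 = 0.995556 -> 1


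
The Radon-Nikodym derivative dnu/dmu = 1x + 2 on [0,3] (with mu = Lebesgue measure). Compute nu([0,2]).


nu(A) = integral_A (dnu/dmu) dmu = integral_0^2 (1x + 2) dx
Step 1: Antiderivative F(x) = (1/2)x^2 + 2x
Step 2: F(2) = (1/2)*2^2 + 2*2 = 2 + 4 = 6
Step 3: F(0) = (1/2)*0^2 + 2*0 = 0.0 + 0 = 0.0
Step 4: nu([0,2]) = F(2) - F(0) = 6 - 0.0 = 6


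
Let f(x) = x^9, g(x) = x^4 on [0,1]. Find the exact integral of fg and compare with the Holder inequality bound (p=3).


Step 1: Exact integral of f*g = integral(x^13, 0, 1) = 1/14
     = 0.071429
Step 2: Holder bound with p=3, q=1.5:
  ||f||_p = (integral x^27 dx)^(1/3) = (1/28)^(1/3) = 0.329317
  ||g||_q = (integral x^6 dx)^(1/1.5) = (1/7)^(1/1.5) = 0.273276
Step 3: Holder bound = ||f||_p * ||g||_q = 0.329317 * 0.273276 = 0.089994
Verification: 0.071429 <= 0.089994 (Holder holds)


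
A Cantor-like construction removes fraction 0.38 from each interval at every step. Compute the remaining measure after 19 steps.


Step 1: At each step, fraction remaining = 1 - 0.38 = 0.62
Step 2: After 19 steps, measure = (0.62)^19
Result = 1.136167e-04


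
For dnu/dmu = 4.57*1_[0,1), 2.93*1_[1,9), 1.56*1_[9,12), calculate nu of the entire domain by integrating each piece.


Integrate each piece of the Radon-Nikodym derivative:
Step 1: integral_0^1 4.57 dx = 4.57*(1-0) = 4.57*1 = 4.57
Step 2: integral_1^9 2.93 dx = 2.93*(9-1) = 2.93*8 = 23.44
Step 3: integral_9^12 1.56 dx = 1.56*(12-9) = 1.56*3 = 4.68
Total: 4.57 + 23.44 + 4.68 = 32.69


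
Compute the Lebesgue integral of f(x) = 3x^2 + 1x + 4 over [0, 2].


The Lebesgue integral of a Riemann-integrable function agrees with the Riemann integral.
Antiderivative F(x) = (3/3)x^3 + (1/2)x^2 + 4x
F(2) = (3/3)*2^3 + (1/2)*2^2 + 4*2
     = (3/3)*8 + (1/2)*4 + 4*2
     = 8 + 2 + 8
     = 18
F(0) = 0.0
Integral = F(2) - F(0) = 18 - 0.0 = 18


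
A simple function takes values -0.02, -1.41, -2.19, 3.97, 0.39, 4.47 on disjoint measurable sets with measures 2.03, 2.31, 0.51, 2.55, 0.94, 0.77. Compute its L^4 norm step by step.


Step 1: Compute |f_i|^4 for each value:
  |-0.02|^4 = 1.600000e-07
  |-1.41|^4 = 3.952542
  |-2.19|^4 = 23.002575
  |3.97|^4 = 248.405969
  |0.39|^4 = 0.023134
  |4.47|^4 = 399.236365
Step 2: Multiply by measures and sum:
  1.600000e-07 * 2.03 = 3.248000e-07
  3.952542 * 2.31 = 9.130371
  23.002575 * 0.51 = 11.731313
  248.405969 * 2.55 = 633.43522
  0.023134 * 0.94 = 0.021746
  399.236365 * 0.77 = 307.412001
Sum = 3.248000e-07 + 9.130371 + 11.731313 + 633.43522 + 0.021746 + 307.412001 = 961.730653
Step 3: Take the p-th root:
||f||_4 = (961.730653)^(1/4) = 5.568822


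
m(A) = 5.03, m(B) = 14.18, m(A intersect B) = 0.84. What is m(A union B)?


By inclusion-exclusion: m(A u B) = m(A) + m(B) - m(A n B)
= 5.03 + 14.18 - 0.84
= 18.37


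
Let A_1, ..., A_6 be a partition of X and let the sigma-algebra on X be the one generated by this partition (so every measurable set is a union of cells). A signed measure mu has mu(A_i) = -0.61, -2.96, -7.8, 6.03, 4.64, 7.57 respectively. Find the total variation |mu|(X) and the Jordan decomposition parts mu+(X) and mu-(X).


Step 1: Every measurable set is a union of atoms (the cells / points), so a Hahn decomposition is
  obtained by grouping atoms by sign: P = union of atoms with mu > 0, N = union of the remaining atoms.
  Atoms in P (indices): 4, 5, 6;  atoms in N (indices): 1, 2, 3
  Positive values: 6.03, 4.64, 7.57
  Negative values: -0.61, -2.96, -7.8
Step 2: mu+(X) = mu(P) = sum of positive atom values = 18.24
Step 3: mu-(X) = -mu(N) = sum of |negative atom values| = 11.37
Step 4: |mu|(X) = mu+(X) + mu-(X) = 18.24 + 11.37 = 29.61


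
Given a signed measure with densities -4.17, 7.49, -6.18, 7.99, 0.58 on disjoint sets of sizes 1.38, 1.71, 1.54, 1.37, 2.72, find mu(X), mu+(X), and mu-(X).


Step 1: Compute signed measure on each set:
  Set 1: -4.17 * 1.38 = -5.7546
  Set 2: 7.49 * 1.71 = 12.8079
  Set 3: -6.18 * 1.54 = -9.5172
  Set 4: 7.99 * 1.37 = 10.9463
  Set 5: 0.58 * 2.72 = 1.5776
Step 2: Total signed measure = (-5.7546) + (12.8079) + (-9.5172) + (10.9463) + (1.5776)
     = 10.06
Step 3: Positive part mu+(X) = sum of positive contributions = 25.3318
Step 4: Negative part mu-(X) = |sum of negative contributions| = 15.2718


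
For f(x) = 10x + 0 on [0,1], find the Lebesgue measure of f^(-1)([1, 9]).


f^(-1)([1, 9]) = {x : 1 <= 10x + 0 <= 9}
Solving: (1 - 0)/10 <= x <= (9 - 0)/10
= [0.1, 0.9]
Intersecting with [0,1]: [0.1, 0.9]
Measure = 0.9 - 0.1 = 0.8


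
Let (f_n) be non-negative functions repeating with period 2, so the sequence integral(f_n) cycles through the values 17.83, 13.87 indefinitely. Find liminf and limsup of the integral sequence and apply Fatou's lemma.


The sequence (integral(f_n)) is periodic with period 2, repeating the values 17.83, 13.87 indefinitely.
Step 1: For a periodic sequence, every tail (a_m, a_(m+1), ...) contains all 2 period values infinitely often.
Step 2: Hence inf of every tail = min of the period values = min(17.83, 13.87) = 13.87.
        liminf_n integral(f_n) = sup over m of (inf of tail from m) = 13.87.
Step 3: Similarly sup of every tail = max of the period values = 17.83.
        limsup_n integral(f_n) = 17.83.
Step 4: Fatou's lemma: integral(liminf_n f_n) <= liminf_n integral(f_n) = 13.87.
        So the integral of the pointwise liminf is at most 13.87.


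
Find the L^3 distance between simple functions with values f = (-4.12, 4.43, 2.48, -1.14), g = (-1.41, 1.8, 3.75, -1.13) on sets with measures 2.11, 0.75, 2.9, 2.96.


Step 1: Compute differences f_i - g_i:
  -4.12 - -1.41 = -2.71
  4.43 - 1.8 = 2.63
  2.48 - 3.75 = -1.27
  -1.14 - -1.13 = -0.01
Step 2: Compute |diff|^3 * measure for each set:
  |-2.71|^3 * 2.11 = 19.902511 * 2.11 = 41.994298
  |2.63|^3 * 0.75 = 18.191447 * 0.75 = 13.643585
  |-1.27|^3 * 2.9 = 2.048383 * 2.9 = 5.940311
  |-0.01|^3 * 2.96 = 1.000000e-06 * 2.96 = 2.960000e-06
Step 3: Sum = 61.578197
Step 4: ||f-g||_3 = (61.578197)^(1/3) = 3.948896


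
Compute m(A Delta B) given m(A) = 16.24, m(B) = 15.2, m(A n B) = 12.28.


m(A Delta B) = m(A) + m(B) - 2*m(A n B)
= 16.24 + 15.2 - 2*12.28
= 16.24 + 15.2 - 24.56
= 6.88


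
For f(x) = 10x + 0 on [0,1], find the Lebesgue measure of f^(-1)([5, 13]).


f^(-1)([5, 13]) = {x : 5 <= 10x + 0 <= 13}
Solving: (5 - 0)/10 <= x <= (13 - 0)/10
= [0.5, 1.3]
Intersecting with [0,1]: [0.5, 1]
Measure = 1 - 0.5 = 0.5


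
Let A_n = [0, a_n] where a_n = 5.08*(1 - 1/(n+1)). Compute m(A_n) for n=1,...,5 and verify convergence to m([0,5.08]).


By continuity of measure from below: if A_n increases to A, then m(A_n) -> m(A).
Here A = [0, 5.08], so m(A) = 5.08
Step 1: a_1 = 5.08*(1 - 1/2) = 2.54, m(A_1) = 2.54
Step 2: a_2 = 5.08*(1 - 1/3) = 3.3867, m(A_2) = 3.3867
Step 3: a_3 = 5.08*(1 - 1/4) = 3.81, m(A_3) = 3.81
Step 4: a_4 = 5.08*(1 - 1/5) = 4.064, m(A_4) = 4.064
Step 5: a_5 = 5.08*(1 - 1/6) = 4.2333, m(A_5) = 4.2333
Limit: m(A_n) -> m([0,5.08]) = 5.08


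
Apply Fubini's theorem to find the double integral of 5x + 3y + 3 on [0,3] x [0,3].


By Fubini, integrate in x first, then y.
Step 1: Fix y, integrate over x in [0,3]:
  integral(5x + 3y + 3, x=0..3)
  = 5*(3^2 - 0^2)/2 + (3y + 3)*(3 - 0)
  = 22.5 + (3y + 3)*3
  = 22.5 + 9y + 9
  = 31.5 + 9y
Step 2: Integrate over y in [0,3]:
  integral(31.5 + 9y, y=0..3)
  = 31.5*3 + 9*(3^2 - 0^2)/2
  = 94.5 + 40.5
  = 135


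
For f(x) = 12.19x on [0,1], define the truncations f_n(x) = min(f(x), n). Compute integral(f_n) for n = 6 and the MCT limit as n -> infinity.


f(x) = 12.19x on [0,1]; f_n(x) = min(12.19x, n). At n = 6:
Step 1: f(x) reaches 6 at x = 6/12.19 = 0.492207
Step 2: integral(f_6) = integral(12.19x, 0, 0.492207) + integral(6, 0.492207, 1)
       = 12.19*0.492207^2/2 + 6*(1 - 0.492207)
       = 1.47662 + 3.04676
       = 4.52338
Step 3: As n -> infinity, f_n increases to f, so by MCT integral(f_n) -> integral(f) = 12.19/2 = 6.095.
Convergence: integral(f_6) = 4.52338 -> 6.095 as n -> infinity


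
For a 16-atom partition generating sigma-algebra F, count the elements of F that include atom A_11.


Each element of F is a union of some subset S of the 16 atoms.
The element contains A_11 iff A_11 is in S.
So we count subsets S of {A_1,...,A_16} with A_11 in S: choose freely among the other 15 atoms.
Count = 2^(16-1) = 2^15 = 32768.


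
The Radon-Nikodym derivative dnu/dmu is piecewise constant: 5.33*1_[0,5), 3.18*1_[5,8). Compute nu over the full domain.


Integrate each piece of the Radon-Nikodym derivative:
Step 1: integral_0^5 5.33 dx = 5.33*(5-0) = 5.33*5 = 26.65
Step 2: integral_5^8 3.18 dx = 3.18*(8-5) = 3.18*3 = 9.54
Total: 26.65 + 9.54 = 36.19


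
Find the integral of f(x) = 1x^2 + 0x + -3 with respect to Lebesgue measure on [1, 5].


The Lebesgue integral of a Riemann-integrable function agrees with the Riemann integral.
Antiderivative F(x) = (1/3)x^3 + (0/2)x^2 + -3x
F(5) = (1/3)*5^3 + (0/2)*5^2 + -3*5
     = (1/3)*125 + (0/2)*25 + -3*5
     = 41.666667 + 0.0 + -15
     = 26.666667
F(1) = -2.666667
Integral = F(5) - F(1) = 26.666667 - -2.666667 = 29.333333


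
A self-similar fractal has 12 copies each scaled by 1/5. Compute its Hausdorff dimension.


For a self-similar set with N copies scaled by 1/r:
dim_H = log(N)/log(r) = log(12)/log(5)
= 2.484907/1.609438
= 1.543959


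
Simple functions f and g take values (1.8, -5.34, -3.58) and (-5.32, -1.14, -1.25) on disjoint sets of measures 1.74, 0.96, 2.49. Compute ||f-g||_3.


Step 1: Compute differences f_i - g_i:
  1.8 - -5.32 = 7.12
  -5.34 - -1.14 = -4.2
  -3.58 - -1.25 = -2.33
Step 2: Compute |diff|^3 * measure for each set:
  |7.12|^3 * 1.74 = 360.944128 * 1.74 = 628.042783
  |-4.2|^3 * 0.96 = 74.088 * 0.96 = 71.12448
  |-2.33|^3 * 2.49 = 12.649337 * 2.49 = 31.496849
Step 3: Sum = 730.664112
Step 4: ||f-g||_3 = (730.664112)^(1/3) = 9.006843


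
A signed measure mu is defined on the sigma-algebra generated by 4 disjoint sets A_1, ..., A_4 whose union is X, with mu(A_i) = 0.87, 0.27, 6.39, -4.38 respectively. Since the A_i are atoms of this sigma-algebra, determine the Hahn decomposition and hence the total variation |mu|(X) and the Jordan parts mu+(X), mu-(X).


Step 1: Every measurable set is a union of atoms (the cells / points), so a Hahn decomposition is
  obtained by grouping atoms by sign: P = union of atoms with mu > 0, N = union of the remaining atoms.
  Atoms in P (indices): 1, 2, 3;  atoms in N (indices): 4
  Positive values: 0.87, 0.27, 6.39
  Negative values: -4.38
Step 2: mu+(X) = mu(P) = sum of positive atom values = 7.53
Step 3: mu-(X) = -mu(N) = sum of |negative atom values| = 4.38
Step 4: |mu|(X) = mu+(X) + mu-(X) = 7.53 + 4.38 = 11.91


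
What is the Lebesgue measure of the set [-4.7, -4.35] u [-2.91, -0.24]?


For pairwise disjoint intervals, m(union) = sum of lengths.
= (-4.35 - -4.7) + (-0.24 - -2.91)
= 0.35 + 2.67
= 3.02


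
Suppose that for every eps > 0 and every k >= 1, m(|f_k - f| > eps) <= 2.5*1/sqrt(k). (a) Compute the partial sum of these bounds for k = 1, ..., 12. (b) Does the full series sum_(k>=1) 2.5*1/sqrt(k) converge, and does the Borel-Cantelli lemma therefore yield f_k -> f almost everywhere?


Step 1: List the terms 2.5*1/sqrt(k) for k = 1 to 12:
  k=1: 2.5
  k=2: 1.767767
  k=3: 1.443376
  k=4: 1.25
  k=5: 1.118034
  k=6: 1.020621
  k=7: 0.944911
  k=8: 0.883883
  k=9: 0.833333
  k=10: 0.790569
  k=11: 0.753778
  k=12: 0.721688
Step 2: Partial sum = 2.5 + 1.767767 + 1.443376 + 1.25 + 1.118034 + 1.020621 + 0.944911 + 0.883883 + 0.833333 + 0.790569 + 0.753778 + 0.721688
     = 14.027961
Step 3: The full series sum_(k>=1) 2.5*1/sqrt(k) diverges (p-series with p = 1/2 <= 1; a nonzero constant multiple of a divergent series diverges).
Step 4: The (first) Borel-Cantelli lemma requires a summable sequence of measures, so it does not apply here;
        from this bound alone no conclusion about a.e. convergence can be drawn (convergence in measure still
        gives an a.e.-convergent subsequence, but not a.e. convergence of the whole sequence).
Conclusion: series diverges; Borel-Cantelli is inconclusive about a.e. convergence of f_k.


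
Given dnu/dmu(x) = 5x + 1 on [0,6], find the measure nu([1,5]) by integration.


nu(A) = integral_A (dnu/dmu) dmu = integral_1^5 (5x + 1) dx
Step 1: Antiderivative F(x) = (5/2)x^2 + 1x
Step 2: F(5) = (5/2)*5^2 + 1*5 = 62.5 + 5 = 67.5
Step 3: F(1) = (5/2)*1^2 + 1*1 = 2.5 + 1 = 3.5
Step 4: nu([1,5]) = F(5) - F(1) = 67.5 - 3.5 = 64


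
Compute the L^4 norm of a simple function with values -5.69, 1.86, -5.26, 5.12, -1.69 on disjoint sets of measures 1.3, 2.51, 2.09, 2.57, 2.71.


Step 1: Compute |f_i|^4 for each value:
  |-5.69|^4 = 1048.211851
  |1.86|^4 = 11.968832
  |-5.26|^4 = 765.49609
  |5.12|^4 = 687.194767
  |-1.69|^4 = 8.157307
Step 2: Multiply by measures and sum:
  1048.211851 * 1.3 = 1362.675407
  11.968832 * 2.51 = 30.041769
  765.49609 * 2.09 = 1599.886828
  687.194767 * 2.57 = 1766.090552
  8.157307 * 2.71 = 22.106303
Sum = 1362.675407 + 30.041769 + 1599.886828 + 1766.090552 + 22.106303 = 4780.800858
Step 3: Take the p-th root:
||f||_4 = (4780.800858)^(1/4) = 8.315247


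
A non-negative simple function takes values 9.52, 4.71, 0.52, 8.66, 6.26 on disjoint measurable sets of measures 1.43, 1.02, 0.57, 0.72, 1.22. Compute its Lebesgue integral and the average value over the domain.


Step 1: Integral = sum(value_i * measure_i)
= 9.52*1.43 + 4.71*1.02 + 0.52*0.57 + 8.66*0.72 + 6.26*1.22
= 13.6136 + 4.8042 + 0.2964 + 6.2352 + 7.6372
= 32.5866
Step 2: Total measure of domain = 1.43 + 1.02 + 0.57 + 0.72 + 1.22 = 4.96
Step 3: Average value = 32.5866 / 4.96 = 6.569879


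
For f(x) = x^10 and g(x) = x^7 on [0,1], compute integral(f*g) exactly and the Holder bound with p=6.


Step 1: Exact integral of f*g = integral(x^17, 0, 1) = 1/18
     = 0.055556
Step 2: Holder bound with p=6, q=1.2:
  ||f||_p = (integral x^60 dx)^(1/6) = (1/61)^(1/6) = 0.504017
  ||g||_q = (integral x^8.4 dx)^(1/1.2) = (1/9.4)^(1/1.2) = 0.154547
Step 3: Holder bound = ||f||_p * ||g||_q = 0.504017 * 0.154547 = 0.077894
Verification: 0.055556 <= 0.077894 (Holder holds)


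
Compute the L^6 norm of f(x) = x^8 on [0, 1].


Step 1: ||f||_6 = (integral_0^1 |x^8|^6 dx)^(1/6)
     = (integral_0^1 x^48 dx)^(1/6)
Step 2: integral_0^1 x^48 dx = [x^49/(49)] from 0 to 1 = 1^49/49
     = 1/49 = 0.020408
Step 3: ||f||_6 = (0.020408)^(1/6) = 0.522758


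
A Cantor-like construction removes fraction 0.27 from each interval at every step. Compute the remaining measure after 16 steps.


Step 1: At each step, fraction remaining = 1 - 0.27 = 0.73
Step 2: After 16 steps, measure = (0.73)^16
Result = 0.006504
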